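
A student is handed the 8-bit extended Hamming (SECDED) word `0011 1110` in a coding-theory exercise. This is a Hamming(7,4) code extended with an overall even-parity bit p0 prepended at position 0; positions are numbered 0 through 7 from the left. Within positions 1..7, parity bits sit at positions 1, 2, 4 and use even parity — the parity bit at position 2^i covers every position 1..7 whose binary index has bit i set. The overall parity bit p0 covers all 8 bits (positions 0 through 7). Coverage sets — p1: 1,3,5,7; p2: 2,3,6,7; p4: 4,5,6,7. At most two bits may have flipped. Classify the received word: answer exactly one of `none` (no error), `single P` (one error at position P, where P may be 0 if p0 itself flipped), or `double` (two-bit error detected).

s1: b1⊕b3⊕b5⊕b7 = 0⊕1⊕1⊕0 = 0
s2: b2⊕b3⊕b6⊕b7 = 1⊕1⊕1⊕0 = 1
s4: b4⊕b5⊕b6⊕b7 = 1⊕1⊕1⊕0 = 1
Syndrome (s4...s1) = 110 → position 6.
Overall parity (XOR of all 8 bits, including p0): 0⊕0⊕1⊕1⊕1⊕1⊕1⊕0 = 1
Overall=1, syndrome position=6 → single-bit error at position 6.

single 6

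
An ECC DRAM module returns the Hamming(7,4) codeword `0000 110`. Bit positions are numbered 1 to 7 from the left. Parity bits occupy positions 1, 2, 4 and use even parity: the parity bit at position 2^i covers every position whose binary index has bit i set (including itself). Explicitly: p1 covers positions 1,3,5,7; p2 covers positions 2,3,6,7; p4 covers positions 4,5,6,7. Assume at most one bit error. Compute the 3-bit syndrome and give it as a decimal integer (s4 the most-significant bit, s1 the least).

s1: b1⊕b3⊕b5⊕b7 = 0⊕0⊕1⊕0 = 1
s2: b2⊕b3⊕b6⊕b7 = 0⊕0⊕1⊕0 = 1
s4: b4⊕b5⊕b6⊕b7 = 0⊕1⊕1⊕0 = 0
Syndrome (s4...s1) = 011 → position 3.

3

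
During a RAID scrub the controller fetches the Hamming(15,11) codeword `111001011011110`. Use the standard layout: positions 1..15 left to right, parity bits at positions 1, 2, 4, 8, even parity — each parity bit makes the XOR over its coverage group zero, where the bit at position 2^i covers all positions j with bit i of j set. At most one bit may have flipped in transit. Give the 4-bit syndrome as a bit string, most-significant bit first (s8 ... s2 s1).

0011

s1: b1⊕b3⊕b5⊕b7⊕b9⊕b11⊕b13⊕b15 = 1⊕1⊕0⊕0⊕1⊕1⊕1⊕0 = 1
s2: b2⊕b3⊕b6⊕b7⊕b10⊕b11⊕b14⊕b15 = 1⊕1⊕1⊕0⊕0⊕1⊕1⊕0 = 1
s4: b4⊕b5⊕b6⊕b7⊕b12⊕b13⊕b14⊕b15 = 0⊕0⊕1⊕0⊕1⊕1⊕1⊕0 = 0
s8: b8⊕b9⊕b10⊕b11⊕b12⊕b13⊕b14⊕b15 = 1⊕1⊕0⊕1⊕1⊕1⊕1⊕0 = 0
Syndrome (s8...s1) = 0011 → position 3.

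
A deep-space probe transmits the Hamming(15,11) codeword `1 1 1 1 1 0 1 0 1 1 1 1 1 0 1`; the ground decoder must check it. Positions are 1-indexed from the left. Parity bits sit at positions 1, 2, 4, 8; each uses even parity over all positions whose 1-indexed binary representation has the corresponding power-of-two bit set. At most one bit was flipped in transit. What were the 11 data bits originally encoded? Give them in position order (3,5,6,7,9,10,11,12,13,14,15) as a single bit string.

s1: b1⊕b3⊕b5⊕b7⊕b9⊕b11⊕b13⊕b15 = 1⊕1⊕1⊕1⊕1⊕1⊕1⊕1 = 0
s2: b2⊕b3⊕b6⊕b7⊕b10⊕b11⊕b14⊕b15 = 1⊕1⊕0⊕1⊕1⊕1⊕0⊕1 = 0
s4: b4⊕b5⊕b6⊕b7⊕b12⊕b13⊕b14⊕b15 = 1⊕1⊕0⊕1⊕1⊕1⊕0⊕1 = 0
s8: b8⊕b9⊕b10⊕b11⊕b12⊕b13⊕b14⊕b15 = 0⊕1⊕1⊕1⊕1⊕1⊕0⊕1 = 0
Syndrome (s8...s1) = 0000 → position 0 (no error).
No correction needed.
Data bits at positions 3,5,6,7,9,10,11,12,13,14,15: 11011111101

11011111101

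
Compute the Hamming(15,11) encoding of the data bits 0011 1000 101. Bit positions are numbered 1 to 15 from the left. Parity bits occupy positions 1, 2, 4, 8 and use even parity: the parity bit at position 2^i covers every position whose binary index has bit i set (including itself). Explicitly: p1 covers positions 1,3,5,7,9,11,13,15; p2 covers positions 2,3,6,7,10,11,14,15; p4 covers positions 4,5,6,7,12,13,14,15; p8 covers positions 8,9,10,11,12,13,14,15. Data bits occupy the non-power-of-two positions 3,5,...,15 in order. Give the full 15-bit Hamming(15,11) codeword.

Place data bits at non-power-of-two positions: b3=0, b5=0, b6=1, b7=1, b9=1, b10=0, b11=0, b12=0, b13=1, b14=0, b15=1.
p1 = XOR of data positions {3,5,7,9,11,13,15} = 0⊕0⊕1⊕1⊕0⊕1⊕1 = 0
p2 = XOR of data positions {3,6,7,10,11,14,15} = 0⊕1⊕1⊕0⊕0⊕0⊕1 = 1
p4 = XOR of data positions {5,6,7,12,13,14,15} = 0⊕1⊕1⊕0⊕1⊕0⊕1 = 0
p8 = XOR of data positions {9,10,11,12,13,14,15} = 1⊕0⊕0⊕0⊕1⊕0⊕1 = 1
Codeword b1..b15 = 010001111000101

010001111000101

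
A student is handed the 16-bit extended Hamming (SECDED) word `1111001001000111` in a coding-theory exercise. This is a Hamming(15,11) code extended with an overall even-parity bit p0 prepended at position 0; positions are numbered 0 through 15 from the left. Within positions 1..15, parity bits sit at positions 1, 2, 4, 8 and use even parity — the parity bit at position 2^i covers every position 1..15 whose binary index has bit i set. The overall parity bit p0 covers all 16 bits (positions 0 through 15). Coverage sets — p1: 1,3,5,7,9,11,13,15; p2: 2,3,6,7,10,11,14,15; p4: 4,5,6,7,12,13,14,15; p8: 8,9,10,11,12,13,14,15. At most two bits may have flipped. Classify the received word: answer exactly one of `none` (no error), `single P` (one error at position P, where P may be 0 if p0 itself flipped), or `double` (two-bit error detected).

single 3

s1: b1⊕b3⊕b5⊕b7⊕b9⊕b11⊕b13⊕b15 = 1⊕1⊕0⊕0⊕1⊕0⊕1⊕1 = 1
s2: b2⊕b3⊕b6⊕b7⊕b10⊕b11⊕b14⊕b15 = 1⊕1⊕1⊕0⊕0⊕0⊕1⊕1 = 1
s4: b4⊕b5⊕b6⊕b7⊕b12⊕b13⊕b14⊕b15 = 0⊕0⊕1⊕0⊕0⊕1⊕1⊕1 = 0
s8: b8⊕b9⊕b10⊕b11⊕b12⊕b13⊕b14⊕b15 = 0⊕1⊕0⊕0⊕0⊕1⊕1⊕1 = 0
Syndrome (s8...s1) = 0011 → position 3.
Overall parity (XOR of all 16 bits, including p0): 1⊕1⊕1⊕1⊕0⊕0⊕1⊕0⊕0⊕1⊕0⊕0⊕0⊕1⊕1⊕1 = 1
Overall=1, syndrome position=3 → single-bit error at position 3.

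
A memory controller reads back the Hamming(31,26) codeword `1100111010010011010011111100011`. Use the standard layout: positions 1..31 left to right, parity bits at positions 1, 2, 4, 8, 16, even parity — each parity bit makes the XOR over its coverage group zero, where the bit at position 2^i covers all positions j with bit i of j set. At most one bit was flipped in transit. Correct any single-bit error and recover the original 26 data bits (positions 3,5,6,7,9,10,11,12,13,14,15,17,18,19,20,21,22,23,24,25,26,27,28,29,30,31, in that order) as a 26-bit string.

01111001001010011111100011

s1: b1⊕b3⊕b5⊕b7⊕b9⊕b11⊕b13⊕b15⊕b17⊕b19⊕b21⊕b23⊕b25⊕b27⊕b29⊕b31 = 1⊕0⊕1⊕1⊕1⊕0⊕0⊕1⊕0⊕0⊕1⊕1⊕1⊕0⊕0⊕1 = 1
s2: b2⊕b3⊕b6⊕b7⊕b10⊕b11⊕b14⊕b15⊕b18⊕b19⊕b22⊕b23⊕b26⊕b27⊕b30⊕b31 = 1⊕0⊕1⊕1⊕0⊕0⊕0⊕1⊕1⊕0⊕1⊕1⊕1⊕0⊕1⊕1 = 0
s4: b4⊕b5⊕b6⊕b7⊕b12⊕b13⊕b14⊕b15⊕b20⊕b21⊕b22⊕b23⊕b28⊕b29⊕b30⊕b31 = 0⊕1⊕1⊕1⊕1⊕0⊕0⊕1⊕0⊕1⊕1⊕1⊕0⊕0⊕1⊕1 = 0
s8: b8⊕b9⊕b10⊕b11⊕b12⊕b13⊕b14⊕b15⊕b24⊕b25⊕b26⊕b27⊕b28⊕b29⊕b30⊕b31 = 0⊕1⊕0⊕0⊕1⊕0⊕0⊕1⊕1⊕1⊕1⊕0⊕0⊕0⊕1⊕1 = 0
s16: b16⊕b17⊕b18⊕b19⊕b20⊕b21⊕b22⊕b23⊕b24⊕b25⊕b26⊕b27⊕b28⊕b29⊕b30⊕b31 = 1⊕0⊕1⊕0⊕0⊕1⊕1⊕1⊕1⊕1⊕1⊕0⊕0⊕0⊕1⊕1 = 0
Syndrome (s16...s1) = 00001 → position 1.
Flip bit 1: corrected codeword = 0100111010010011010011111100011
Data bits at positions 3,5,6,7,9,10,11,12,13,14,15,17,18,19,20,21,22,23,24,25,26,27,28,29,30,31: 01111001001010011111100011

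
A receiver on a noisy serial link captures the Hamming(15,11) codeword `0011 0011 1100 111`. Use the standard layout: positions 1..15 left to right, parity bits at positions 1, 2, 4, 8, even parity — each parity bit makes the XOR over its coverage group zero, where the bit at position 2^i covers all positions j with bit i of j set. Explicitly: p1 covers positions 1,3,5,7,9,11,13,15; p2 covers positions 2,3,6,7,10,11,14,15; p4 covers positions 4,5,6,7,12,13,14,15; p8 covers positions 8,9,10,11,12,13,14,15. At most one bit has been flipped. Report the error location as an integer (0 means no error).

s1: b1⊕b3⊕b5⊕b7⊕b9⊕b11⊕b13⊕b15 = 0⊕1⊕0⊕1⊕1⊕0⊕1⊕1 = 1
s2: b2⊕b3⊕b6⊕b7⊕b10⊕b11⊕b14⊕b15 = 0⊕1⊕0⊕1⊕1⊕0⊕1⊕1 = 1
s4: b4⊕b5⊕b6⊕b7⊕b12⊕b13⊕b14⊕b15 = 1⊕0⊕0⊕1⊕0⊕1⊕1⊕1 = 1
s8: b8⊕b9⊕b10⊕b11⊕b12⊕b13⊕b14⊕b15 = 1⊕1⊕1⊕0⊕0⊕1⊕1⊕1 = 0
Syndrome (s8...s1) = 0111 → position 7.

7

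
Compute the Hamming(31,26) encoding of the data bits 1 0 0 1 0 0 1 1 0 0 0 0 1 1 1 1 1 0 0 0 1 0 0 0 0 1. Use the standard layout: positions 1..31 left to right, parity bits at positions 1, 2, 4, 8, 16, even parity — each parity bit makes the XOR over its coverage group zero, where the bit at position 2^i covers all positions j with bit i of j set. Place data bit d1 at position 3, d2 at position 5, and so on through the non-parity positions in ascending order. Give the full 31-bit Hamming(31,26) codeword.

Place data bits at non-power-of-two positions: b3=1, b5=0, b6=0, b7=1, b9=0, b10=0, b11=1, b12=1, b13=0, b14=0, b15=0, b17=0, b18=1, b19=1, b20=1, b21=1, b22=1, b23=0, b24=0, b25=0, b26=1, b27=0, b28=0, b29=0, b30=0, b31=1.
p1 = XOR of data positions {3,5,7,9,11,13,15,17,19,21,23,25,27,29,31} = 1⊕0⊕1⊕0⊕1⊕0⊕0⊕0⊕1⊕1⊕0⊕0⊕0⊕0⊕1 = 0
p2 = XOR of data positions {3,6,7,10,11,14,15,18,19,22,23,26,27,30,31} = 1⊕0⊕1⊕0⊕1⊕0⊕0⊕1⊕1⊕1⊕0⊕1⊕0⊕0⊕1 = 0
p4 = XOR of data positions {5,6,7,12,13,14,15,20,21,22,23,28,29,30,31} = 0⊕0⊕1⊕1⊕0⊕0⊕0⊕1⊕1⊕1⊕0⊕0⊕0⊕0⊕1 = 0
p8 = XOR of data positions {9,10,11,12,13,14,15,24,25,26,27,28,29,30,31} = 0⊕0⊕1⊕1⊕0⊕0⊕0⊕0⊕0⊕1⊕0⊕0⊕0⊕0⊕1 = 0
p16 = XOR of data positions {17,18,19,20,21,22,23,24,25,26,27,28,29,30,31} = 0⊕1⊕1⊕1⊕1⊕1⊕0⊕0⊕0⊕1⊕0⊕0⊕0⊕0⊕1 = 1
Codeword b1..b31 = 0010001000110001011111000100001

0010001000110001011111000100001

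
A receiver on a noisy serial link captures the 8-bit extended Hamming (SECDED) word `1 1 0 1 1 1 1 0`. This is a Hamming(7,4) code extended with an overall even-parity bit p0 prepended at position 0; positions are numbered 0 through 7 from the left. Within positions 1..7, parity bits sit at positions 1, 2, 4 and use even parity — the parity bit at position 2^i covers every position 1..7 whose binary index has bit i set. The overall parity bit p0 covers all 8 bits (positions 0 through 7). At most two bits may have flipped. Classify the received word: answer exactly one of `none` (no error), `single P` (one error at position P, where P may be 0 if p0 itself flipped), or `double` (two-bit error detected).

s1: b1⊕b3⊕b5⊕b7 = 1⊕1⊕1⊕0 = 1
s2: b2⊕b3⊕b6⊕b7 = 0⊕1⊕1⊕0 = 0
s4: b4⊕b5⊕b6⊕b7 = 1⊕1⊕1⊕0 = 1
Syndrome (s4...s1) = 101 → position 5.
Overall parity (XOR of all 8 bits, including p0): 1⊕1⊕0⊕1⊕1⊕1⊕1⊕0 = 0
Overall=0, syndrome position=5 → double-bit error detected (uncorrectable).

double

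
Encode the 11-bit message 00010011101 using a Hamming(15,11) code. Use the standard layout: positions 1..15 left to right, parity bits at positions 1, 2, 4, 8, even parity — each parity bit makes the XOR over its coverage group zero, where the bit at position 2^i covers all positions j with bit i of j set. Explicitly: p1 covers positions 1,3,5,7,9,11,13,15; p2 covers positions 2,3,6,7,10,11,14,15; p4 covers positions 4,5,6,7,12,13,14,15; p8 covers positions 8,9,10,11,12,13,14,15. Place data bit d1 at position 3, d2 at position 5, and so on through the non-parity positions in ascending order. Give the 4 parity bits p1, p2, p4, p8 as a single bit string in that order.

0100

Place data bits at non-power-of-two positions: b3=0, b5=0, b6=0, b7=1, b9=0, b10=0, b11=1, b12=1, b13=1, b14=0, b15=1.
p1 = XOR of data positions {3,5,7,9,11,13,15} = 0⊕0⊕1⊕0⊕1⊕1⊕1 = 0
p2 = XOR of data positions {3,6,7,10,11,14,15} = 0⊕0⊕1⊕0⊕1⊕0⊕1 = 1
p4 = XOR of data positions {5,6,7,12,13,14,15} = 0⊕0⊕1⊕1⊕1⊕0⊕1 = 0
p8 = XOR of data positions {9,10,11,12,13,14,15} = 0⊕0⊕1⊕1⊕1⊕0⊕1 = 0
Parity bits p1,p2,p4,p8 = 0100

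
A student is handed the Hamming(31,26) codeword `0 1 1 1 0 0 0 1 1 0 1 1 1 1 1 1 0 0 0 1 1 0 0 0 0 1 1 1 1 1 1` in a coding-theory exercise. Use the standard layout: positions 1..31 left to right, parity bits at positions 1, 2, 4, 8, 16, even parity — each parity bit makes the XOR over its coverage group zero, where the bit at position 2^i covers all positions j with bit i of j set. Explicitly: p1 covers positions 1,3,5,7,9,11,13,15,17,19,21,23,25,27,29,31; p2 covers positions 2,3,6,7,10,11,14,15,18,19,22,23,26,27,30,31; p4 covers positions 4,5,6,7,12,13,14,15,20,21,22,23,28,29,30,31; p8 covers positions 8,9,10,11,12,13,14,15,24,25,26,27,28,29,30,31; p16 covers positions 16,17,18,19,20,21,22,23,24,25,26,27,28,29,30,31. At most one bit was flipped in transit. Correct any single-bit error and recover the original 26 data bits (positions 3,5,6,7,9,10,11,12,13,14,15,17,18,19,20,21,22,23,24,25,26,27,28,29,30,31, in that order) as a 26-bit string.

s1: b1⊕b3⊕b5⊕b7⊕b9⊕b11⊕b13⊕b15⊕b17⊕b19⊕b21⊕b23⊕b25⊕b27⊕b29⊕b31 = 0⊕1⊕0⊕0⊕1⊕1⊕1⊕1⊕0⊕0⊕1⊕0⊕0⊕1⊕1⊕1 = 1
s2: b2⊕b3⊕b6⊕b7⊕b10⊕b11⊕b14⊕b15⊕b18⊕b19⊕b22⊕b23⊕b26⊕b27⊕b30⊕b31 = 1⊕1⊕0⊕0⊕0⊕1⊕1⊕1⊕0⊕0⊕0⊕0⊕1⊕1⊕1⊕1 = 1
s4: b4⊕b5⊕b6⊕b7⊕b12⊕b13⊕b14⊕b15⊕b20⊕b21⊕b22⊕b23⊕b28⊕b29⊕b30⊕b31 = 1⊕0⊕0⊕0⊕1⊕1⊕1⊕1⊕1⊕1⊕0⊕0⊕1⊕1⊕1⊕1 = 1
s8: b8⊕b9⊕b10⊕b11⊕b12⊕b13⊕b14⊕b15⊕b24⊕b25⊕b26⊕b27⊕b28⊕b29⊕b30⊕b31 = 1⊕1⊕0⊕1⊕1⊕1⊕1⊕1⊕0⊕0⊕1⊕1⊕1⊕1⊕1⊕1 = 1
s16: b16⊕b17⊕b18⊕b19⊕b20⊕b21⊕b22⊕b23⊕b24⊕b25⊕b26⊕b27⊕b28⊕b29⊕b30⊕b31 = 1⊕0⊕0⊕0⊕1⊕1⊕0⊕0⊕0⊕0⊕1⊕1⊕1⊕1⊕1⊕1 = 1
Syndrome (s16...s1) = 11111 → position 31.
Flip bit 31: corrected codeword = 0111000110111111000110000111110
Data bits at positions 3,5,6,7,9,10,11,12,13,14,15,17,18,19,20,21,22,23,24,25,26,27,28,29,30,31: 10001011111000110000111110

10001011111000110000111110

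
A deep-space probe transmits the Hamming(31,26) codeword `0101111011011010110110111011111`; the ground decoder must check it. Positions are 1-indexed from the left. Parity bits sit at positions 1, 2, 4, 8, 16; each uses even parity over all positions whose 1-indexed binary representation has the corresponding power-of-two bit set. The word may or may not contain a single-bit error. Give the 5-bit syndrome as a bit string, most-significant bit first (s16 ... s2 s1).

00000

s1: b1⊕b3⊕b5⊕b7⊕b9⊕b11⊕b13⊕b15⊕b17⊕b19⊕b21⊕b23⊕b25⊕b27⊕b29⊕b31 = 0⊕0⊕1⊕1⊕1⊕0⊕1⊕1⊕1⊕0⊕1⊕1⊕1⊕1⊕1⊕1 = 0
s2: b2⊕b3⊕b6⊕b7⊕b10⊕b11⊕b14⊕b15⊕b18⊕b19⊕b22⊕b23⊕b26⊕b27⊕b30⊕b31 = 1⊕0⊕1⊕1⊕1⊕0⊕0⊕1⊕1⊕0⊕0⊕1⊕0⊕1⊕1⊕1 = 0
s4: b4⊕b5⊕b6⊕b7⊕b12⊕b13⊕b14⊕b15⊕b20⊕b21⊕b22⊕b23⊕b28⊕b29⊕b30⊕b31 = 1⊕1⊕1⊕1⊕1⊕1⊕0⊕1⊕1⊕1⊕0⊕1⊕1⊕1⊕1⊕1 = 0
s8: b8⊕b9⊕b10⊕b11⊕b12⊕b13⊕b14⊕b15⊕b24⊕b25⊕b26⊕b27⊕b28⊕b29⊕b30⊕b31 = 0⊕1⊕1⊕0⊕1⊕1⊕0⊕1⊕1⊕1⊕0⊕1⊕1⊕1⊕1⊕1 = 0
s16: b16⊕b17⊕b18⊕b19⊕b20⊕b21⊕b22⊕b23⊕b24⊕b25⊕b26⊕b27⊕b28⊕b29⊕b30⊕b31 = 0⊕1⊕1⊕0⊕1⊕1⊕0⊕1⊕1⊕1⊕0⊕1⊕1⊕1⊕1⊕1 = 0
Syndrome (s16...s1) = 00000 → position 0 (no error).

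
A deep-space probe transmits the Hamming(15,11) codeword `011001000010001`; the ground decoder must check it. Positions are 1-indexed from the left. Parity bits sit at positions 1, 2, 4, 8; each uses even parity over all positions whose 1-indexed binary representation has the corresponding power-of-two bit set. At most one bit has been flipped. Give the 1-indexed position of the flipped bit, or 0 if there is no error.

3

s1: b1⊕b3⊕b5⊕b7⊕b9⊕b11⊕b13⊕b15 = 0⊕1⊕0⊕0⊕0⊕1⊕0⊕1 = 1
s2: b2⊕b3⊕b6⊕b7⊕b10⊕b11⊕b14⊕b15 = 1⊕1⊕1⊕0⊕0⊕1⊕0⊕1 = 1
s4: b4⊕b5⊕b6⊕b7⊕b12⊕b13⊕b14⊕b15 = 0⊕0⊕1⊕0⊕0⊕0⊕0⊕1 = 0
s8: b8⊕b9⊕b10⊕b11⊕b12⊕b13⊕b14⊕b15 = 0⊕0⊕0⊕1⊕0⊕0⊕0⊕1 = 0
Syndrome (s8...s1) = 0011 → position 3.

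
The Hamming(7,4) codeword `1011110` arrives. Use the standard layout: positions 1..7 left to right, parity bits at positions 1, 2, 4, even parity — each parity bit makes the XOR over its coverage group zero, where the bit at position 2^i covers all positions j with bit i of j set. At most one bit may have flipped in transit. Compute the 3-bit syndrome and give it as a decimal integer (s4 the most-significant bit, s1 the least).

5

s1: b1⊕b3⊕b5⊕b7 = 1⊕1⊕1⊕0 = 1
s2: b2⊕b3⊕b6⊕b7 = 0⊕1⊕1⊕0 = 0
s4: b4⊕b5⊕b6⊕b7 = 1⊕1⊕1⊕0 = 1
Syndrome (s4...s1) = 101 → position 5.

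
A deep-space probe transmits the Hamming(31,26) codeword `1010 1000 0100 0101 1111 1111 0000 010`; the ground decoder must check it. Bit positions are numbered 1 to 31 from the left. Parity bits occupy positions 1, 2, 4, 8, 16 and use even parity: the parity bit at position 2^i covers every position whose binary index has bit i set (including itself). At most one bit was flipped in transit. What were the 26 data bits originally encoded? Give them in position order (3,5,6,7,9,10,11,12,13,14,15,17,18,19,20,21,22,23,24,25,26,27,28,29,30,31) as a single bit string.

s1: b1⊕b3⊕b5⊕b7⊕b9⊕b11⊕b13⊕b15⊕b17⊕b19⊕b21⊕b23⊕b25⊕b27⊕b29⊕b31 = 1⊕1⊕1⊕0⊕0⊕0⊕0⊕0⊕1⊕1⊕1⊕1⊕0⊕0⊕0⊕0 = 1
s2: b2⊕b3⊕b6⊕b7⊕b10⊕b11⊕b14⊕b15⊕b18⊕b19⊕b22⊕b23⊕b26⊕b27⊕b30⊕b31 = 0⊕1⊕0⊕0⊕1⊕0⊕1⊕0⊕1⊕1⊕1⊕1⊕0⊕0⊕1⊕0 = 0
s4: b4⊕b5⊕b6⊕b7⊕b12⊕b13⊕b14⊕b15⊕b20⊕b21⊕b22⊕b23⊕b28⊕b29⊕b30⊕b31 = 0⊕1⊕0⊕0⊕0⊕0⊕1⊕0⊕1⊕1⊕1⊕1⊕0⊕0⊕1⊕0 = 1
s8: b8⊕b9⊕b10⊕b11⊕b12⊕b13⊕b14⊕b15⊕b24⊕b25⊕b26⊕b27⊕b28⊕b29⊕b30⊕b31 = 0⊕0⊕1⊕0⊕0⊕0⊕1⊕0⊕1⊕0⊕0⊕0⊕0⊕0⊕1⊕0 = 0
s16: b16⊕b17⊕b18⊕b19⊕b20⊕b21⊕b22⊕b23⊕b24⊕b25⊕b26⊕b27⊕b28⊕b29⊕b30⊕b31 = 1⊕1⊕1⊕1⊕1⊕1⊕1⊕1⊕1⊕0⊕0⊕0⊕0⊕0⊕1⊕0 = 0
Syndrome (s16...s1) = 00101 → position 5.
Flip bit 5: corrected codeword = 1010000001000101111111110000010
Data bits at positions 3,5,6,7,9,10,11,12,13,14,15,17,18,19,20,21,22,23,24,25,26,27,28,29,30,31: 10000100010111111110000010

10000100010111111110000010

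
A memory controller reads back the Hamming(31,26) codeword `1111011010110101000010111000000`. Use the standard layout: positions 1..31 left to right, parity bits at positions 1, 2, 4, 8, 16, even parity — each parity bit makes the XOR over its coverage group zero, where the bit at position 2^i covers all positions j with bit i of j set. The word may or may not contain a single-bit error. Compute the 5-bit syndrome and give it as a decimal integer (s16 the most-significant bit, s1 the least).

22

s1: b1⊕b3⊕b5⊕b7⊕b9⊕b11⊕b13⊕b15⊕b17⊕b19⊕b21⊕b23⊕b25⊕b27⊕b29⊕b31 = 1⊕1⊕0⊕1⊕1⊕1⊕0⊕0⊕0⊕0⊕1⊕1⊕1⊕0⊕0⊕0 = 0
s2: b2⊕b3⊕b6⊕b7⊕b10⊕b11⊕b14⊕b15⊕b18⊕b19⊕b22⊕b23⊕b26⊕b27⊕b30⊕b31 = 1⊕1⊕1⊕1⊕0⊕1⊕1⊕0⊕0⊕0⊕0⊕1⊕0⊕0⊕0⊕0 = 1
s4: b4⊕b5⊕b6⊕b7⊕b12⊕b13⊕b14⊕b15⊕b20⊕b21⊕b22⊕b23⊕b28⊕b29⊕b30⊕b31 = 1⊕0⊕1⊕1⊕1⊕0⊕1⊕0⊕0⊕1⊕0⊕1⊕0⊕0⊕0⊕0 = 1
s8: b8⊕b9⊕b10⊕b11⊕b12⊕b13⊕b14⊕b15⊕b24⊕b25⊕b26⊕b27⊕b28⊕b29⊕b30⊕b31 = 0⊕1⊕0⊕1⊕1⊕0⊕1⊕0⊕1⊕1⊕0⊕0⊕0⊕0⊕0⊕0 = 0
s16: b16⊕b17⊕b18⊕b19⊕b20⊕b21⊕b22⊕b23⊕b24⊕b25⊕b26⊕b27⊕b28⊕b29⊕b30⊕b31 = 1⊕0⊕0⊕0⊕0⊕1⊕0⊕1⊕1⊕1⊕0⊕0⊕0⊕0⊕0⊕0 = 1
Syndrome (s16...s1) = 10110 → position 22.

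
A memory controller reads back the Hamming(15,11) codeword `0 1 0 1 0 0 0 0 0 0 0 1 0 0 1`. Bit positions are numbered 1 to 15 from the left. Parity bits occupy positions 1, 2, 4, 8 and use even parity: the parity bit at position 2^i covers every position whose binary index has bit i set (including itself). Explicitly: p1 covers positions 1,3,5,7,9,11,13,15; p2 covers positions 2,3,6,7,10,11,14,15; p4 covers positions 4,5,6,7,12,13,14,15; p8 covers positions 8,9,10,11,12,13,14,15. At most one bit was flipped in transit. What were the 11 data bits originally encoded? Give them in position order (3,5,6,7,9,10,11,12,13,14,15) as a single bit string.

01000001001

s1: b1⊕b3⊕b5⊕b7⊕b9⊕b11⊕b13⊕b15 = 0⊕0⊕0⊕0⊕0⊕0⊕0⊕1 = 1
s2: b2⊕b3⊕b6⊕b7⊕b10⊕b11⊕b14⊕b15 = 1⊕0⊕0⊕0⊕0⊕0⊕0⊕1 = 0
s4: b4⊕b5⊕b6⊕b7⊕b12⊕b13⊕b14⊕b15 = 1⊕0⊕0⊕0⊕1⊕0⊕0⊕1 = 1
s8: b8⊕b9⊕b10⊕b11⊕b12⊕b13⊕b14⊕b15 = 0⊕0⊕0⊕0⊕1⊕0⊕0⊕1 = 0
Syndrome (s8...s1) = 0101 → position 5.
Flip bit 5: corrected codeword = 010110000001001
Data bits at positions 3,5,6,7,9,10,11,12,13,14,15: 01000001001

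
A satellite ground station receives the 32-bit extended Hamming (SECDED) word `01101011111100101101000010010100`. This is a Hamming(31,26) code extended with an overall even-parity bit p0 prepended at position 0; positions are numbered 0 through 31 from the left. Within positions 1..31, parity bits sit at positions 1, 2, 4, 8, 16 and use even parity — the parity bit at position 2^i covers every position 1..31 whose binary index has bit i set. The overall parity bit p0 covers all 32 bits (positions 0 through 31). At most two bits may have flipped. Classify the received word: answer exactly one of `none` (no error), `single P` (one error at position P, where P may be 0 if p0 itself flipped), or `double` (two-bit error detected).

double

s1: b1⊕b3⊕b5⊕b7⊕b9⊕b11⊕b13⊕b15⊕b17⊕b19⊕b21⊕b23⊕b25⊕b27⊕b29⊕b31 = 1⊕0⊕0⊕1⊕1⊕1⊕0⊕0⊕1⊕1⊕0⊕0⊕0⊕1⊕1⊕0 = 0
s2: b2⊕b3⊕b6⊕b7⊕b10⊕b11⊕b14⊕b15⊕b18⊕b19⊕b22⊕b23⊕b26⊕b27⊕b30⊕b31 = 1⊕0⊕1⊕1⊕1⊕1⊕1⊕0⊕0⊕1⊕0⊕0⊕0⊕1⊕0⊕0 = 0
s4: b4⊕b5⊕b6⊕b7⊕b12⊕b13⊕b14⊕b15⊕b20⊕b21⊕b22⊕b23⊕b28⊕b29⊕b30⊕b31 = 1⊕0⊕1⊕1⊕0⊕0⊕1⊕0⊕0⊕0⊕0⊕0⊕0⊕1⊕0⊕0 = 1
s8: b8⊕b9⊕b10⊕b11⊕b12⊕b13⊕b14⊕b15⊕b24⊕b25⊕b26⊕b27⊕b28⊕b29⊕b30⊕b31 = 1⊕1⊕1⊕1⊕0⊕0⊕1⊕0⊕1⊕0⊕0⊕1⊕0⊕1⊕0⊕0 = 0
s16: b16⊕b17⊕b18⊕b19⊕b20⊕b21⊕b22⊕b23⊕b24⊕b25⊕b26⊕b27⊕b28⊕b29⊕b30⊕b31 = 1⊕1⊕0⊕1⊕0⊕0⊕0⊕0⊕1⊕0⊕0⊕1⊕0⊕1⊕0⊕0 = 0
Syndrome (s16...s1) = 00100 → position 4.
Overall parity (XOR of all 32 bits, including p0): 0⊕1⊕1⊕0⊕1⊕0⊕1⊕1⊕1⊕1⊕1⊕1⊕0⊕0⊕1⊕0⊕1⊕1⊕0⊕1⊕0⊕0⊕0⊕0⊕1⊕0⊕0⊕1⊕0⊕1⊕0⊕0 = 0
Overall=0, syndrome position=4 → double-bit error detected (uncorrectable).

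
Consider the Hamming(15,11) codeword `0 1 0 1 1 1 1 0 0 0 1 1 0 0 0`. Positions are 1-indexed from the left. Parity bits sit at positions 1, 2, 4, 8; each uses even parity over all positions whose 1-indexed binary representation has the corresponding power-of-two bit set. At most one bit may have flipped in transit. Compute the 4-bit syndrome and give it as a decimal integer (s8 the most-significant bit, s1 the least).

s1: b1⊕b3⊕b5⊕b7⊕b9⊕b11⊕b13⊕b15 = 0⊕0⊕1⊕1⊕0⊕1⊕0⊕0 = 1
s2: b2⊕b3⊕b6⊕b7⊕b10⊕b11⊕b14⊕b15 = 1⊕0⊕1⊕1⊕0⊕1⊕0⊕0 = 0
s4: b4⊕b5⊕b6⊕b7⊕b12⊕b13⊕b14⊕b15 = 1⊕1⊕1⊕1⊕1⊕0⊕0⊕0 = 1
s8: b8⊕b9⊕b10⊕b11⊕b12⊕b13⊕b14⊕b15 = 0⊕0⊕0⊕1⊕1⊕0⊕0⊕0 = 0
Syndrome (s8...s1) = 0101 → position 5.

5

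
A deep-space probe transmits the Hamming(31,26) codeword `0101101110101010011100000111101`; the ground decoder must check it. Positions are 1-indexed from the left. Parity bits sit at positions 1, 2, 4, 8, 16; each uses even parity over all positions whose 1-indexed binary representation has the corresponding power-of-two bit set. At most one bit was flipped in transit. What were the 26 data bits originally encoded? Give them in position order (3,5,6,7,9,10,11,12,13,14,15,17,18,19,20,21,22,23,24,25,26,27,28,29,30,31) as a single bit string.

01111010101011100000111101

s1: b1⊕b3⊕b5⊕b7⊕b9⊕b11⊕b13⊕b15⊕b17⊕b19⊕b21⊕b23⊕b25⊕b27⊕b29⊕b31 = 0⊕0⊕1⊕1⊕1⊕1⊕1⊕1⊕0⊕1⊕0⊕0⊕0⊕1⊕1⊕1 = 0
s2: b2⊕b3⊕b6⊕b7⊕b10⊕b11⊕b14⊕b15⊕b18⊕b19⊕b22⊕b23⊕b26⊕b27⊕b30⊕b31 = 1⊕0⊕0⊕1⊕0⊕1⊕0⊕1⊕1⊕1⊕0⊕0⊕1⊕1⊕0⊕1 = 1
s4: b4⊕b5⊕b6⊕b7⊕b12⊕b13⊕b14⊕b15⊕b20⊕b21⊕b22⊕b23⊕b28⊕b29⊕b30⊕b31 = 1⊕1⊕0⊕1⊕0⊕1⊕0⊕1⊕1⊕0⊕0⊕0⊕1⊕1⊕0⊕1 = 1
s8: b8⊕b9⊕b10⊕b11⊕b12⊕b13⊕b14⊕b15⊕b24⊕b25⊕b26⊕b27⊕b28⊕b29⊕b30⊕b31 = 1⊕1⊕0⊕1⊕0⊕1⊕0⊕1⊕0⊕0⊕1⊕1⊕1⊕1⊕0⊕1 = 0
s16: b16⊕b17⊕b18⊕b19⊕b20⊕b21⊕b22⊕b23⊕b24⊕b25⊕b26⊕b27⊕b28⊕b29⊕b30⊕b31 = 0⊕0⊕1⊕1⊕1⊕0⊕0⊕0⊕0⊕0⊕1⊕1⊕1⊕1⊕0⊕1 = 0
Syndrome (s16...s1) = 00110 → position 6.
Flip bit 6: corrected codeword = 0101111110101010011100000111101
Data bits at positions 3,5,6,7,9,10,11,12,13,14,15,17,18,19,20,21,22,23,24,25,26,27,28,29,30,31: 01111010101011100000111101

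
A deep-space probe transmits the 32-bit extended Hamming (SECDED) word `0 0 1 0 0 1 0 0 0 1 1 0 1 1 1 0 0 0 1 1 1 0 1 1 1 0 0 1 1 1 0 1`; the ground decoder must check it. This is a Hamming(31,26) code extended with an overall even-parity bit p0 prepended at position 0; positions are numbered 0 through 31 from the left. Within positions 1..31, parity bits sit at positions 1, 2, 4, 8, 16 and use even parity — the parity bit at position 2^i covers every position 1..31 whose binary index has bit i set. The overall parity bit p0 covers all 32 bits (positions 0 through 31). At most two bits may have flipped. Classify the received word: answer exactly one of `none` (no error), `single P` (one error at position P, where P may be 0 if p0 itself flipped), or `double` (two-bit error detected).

single 2

s1: b1⊕b3⊕b5⊕b7⊕b9⊕b11⊕b13⊕b15⊕b17⊕b19⊕b21⊕b23⊕b25⊕b27⊕b29⊕b31 = 0⊕0⊕1⊕0⊕1⊕0⊕1⊕0⊕0⊕1⊕0⊕1⊕0⊕1⊕1⊕1 = 0
s2: b2⊕b3⊕b6⊕b7⊕b10⊕b11⊕b14⊕b15⊕b18⊕b19⊕b22⊕b23⊕b26⊕b27⊕b30⊕b31 = 1⊕0⊕0⊕0⊕1⊕0⊕1⊕0⊕1⊕1⊕1⊕1⊕0⊕1⊕0⊕1 = 1
s4: b4⊕b5⊕b6⊕b7⊕b12⊕b13⊕b14⊕b15⊕b20⊕b21⊕b22⊕b23⊕b28⊕b29⊕b30⊕b31 = 0⊕1⊕0⊕0⊕1⊕1⊕1⊕0⊕1⊕0⊕1⊕1⊕1⊕1⊕0⊕1 = 0
s8: b8⊕b9⊕b10⊕b11⊕b12⊕b13⊕b14⊕b15⊕b24⊕b25⊕b26⊕b27⊕b28⊕b29⊕b30⊕b31 = 0⊕1⊕1⊕0⊕1⊕1⊕1⊕0⊕1⊕0⊕0⊕1⊕1⊕1⊕0⊕1 = 0
s16: b16⊕b17⊕b18⊕b19⊕b20⊕b21⊕b22⊕b23⊕b24⊕b25⊕b26⊕b27⊕b28⊕b29⊕b30⊕b31 = 0⊕0⊕1⊕1⊕1⊕0⊕1⊕1⊕1⊕0⊕0⊕1⊕1⊕1⊕0⊕1 = 0
Syndrome (s16...s1) = 00010 → position 2.
Overall parity (XOR of all 32 bits, including p0): 0⊕0⊕1⊕0⊕0⊕1⊕0⊕0⊕0⊕1⊕1⊕0⊕1⊕1⊕1⊕0⊕0⊕0⊕1⊕1⊕1⊕0⊕1⊕1⊕1⊕0⊕0⊕1⊕1⊕1⊕0⊕1 = 1
Overall=1, syndrome position=2 → single-bit error at position 2.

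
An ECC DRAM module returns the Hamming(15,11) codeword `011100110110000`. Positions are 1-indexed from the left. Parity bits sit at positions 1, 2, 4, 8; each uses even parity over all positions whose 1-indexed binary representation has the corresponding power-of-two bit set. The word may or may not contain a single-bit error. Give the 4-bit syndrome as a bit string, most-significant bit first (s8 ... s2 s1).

s1: b1⊕b3⊕b5⊕b7⊕b9⊕b11⊕b13⊕b15 = 0⊕1⊕0⊕1⊕0⊕1⊕0⊕0 = 1
s2: b2⊕b3⊕b6⊕b7⊕b10⊕b11⊕b14⊕b15 = 1⊕1⊕0⊕1⊕1⊕1⊕0⊕0 = 1
s4: b4⊕b5⊕b6⊕b7⊕b12⊕b13⊕b14⊕b15 = 1⊕0⊕0⊕1⊕0⊕0⊕0⊕0 = 0
s8: b8⊕b9⊕b10⊕b11⊕b12⊕b13⊕b14⊕b15 = 1⊕0⊕1⊕1⊕0⊕0⊕0⊕0 = 1
Syndrome (s8...s1) = 1011 → position 11.

1011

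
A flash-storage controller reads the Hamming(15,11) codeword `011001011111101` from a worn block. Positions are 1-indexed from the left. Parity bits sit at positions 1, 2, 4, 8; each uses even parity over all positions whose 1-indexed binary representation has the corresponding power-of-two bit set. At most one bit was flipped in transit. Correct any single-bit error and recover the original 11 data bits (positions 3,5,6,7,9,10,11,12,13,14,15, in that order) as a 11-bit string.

s1: b1⊕b3⊕b5⊕b7⊕b9⊕b11⊕b13⊕b15 = 0⊕1⊕0⊕0⊕1⊕1⊕1⊕1 = 1
s2: b2⊕b3⊕b6⊕b7⊕b10⊕b11⊕b14⊕b15 = 1⊕1⊕1⊕0⊕1⊕1⊕0⊕1 = 0
s4: b4⊕b5⊕b6⊕b7⊕b12⊕b13⊕b14⊕b15 = 0⊕0⊕1⊕0⊕1⊕1⊕0⊕1 = 0
s8: b8⊕b9⊕b10⊕b11⊕b12⊕b13⊕b14⊕b15 = 1⊕1⊕1⊕1⊕1⊕1⊕0⊕1 = 1
Syndrome (s8...s1) = 1001 → position 9.
Flip bit 9: corrected codeword = 011001010111101
Data bits at positions 3,5,6,7,9,10,11,12,13,14,15: 10100111101

10100111101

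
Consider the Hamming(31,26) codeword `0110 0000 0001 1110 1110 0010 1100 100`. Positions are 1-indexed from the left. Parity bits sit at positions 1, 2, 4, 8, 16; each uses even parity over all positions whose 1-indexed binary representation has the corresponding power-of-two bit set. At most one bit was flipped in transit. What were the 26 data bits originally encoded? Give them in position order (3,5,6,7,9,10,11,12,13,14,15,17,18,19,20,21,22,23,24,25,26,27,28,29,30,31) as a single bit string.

10000001111111000111100100

s1: b1⊕b3⊕b5⊕b7⊕b9⊕b11⊕b13⊕b15⊕b17⊕b19⊕b21⊕b23⊕b25⊕b27⊕b29⊕b31 = 0⊕1⊕0⊕0⊕0⊕0⊕1⊕1⊕1⊕1⊕0⊕1⊕1⊕0⊕1⊕0 = 0
s2: b2⊕b3⊕b6⊕b7⊕b10⊕b11⊕b14⊕b15⊕b18⊕b19⊕b22⊕b23⊕b26⊕b27⊕b30⊕b31 = 1⊕1⊕0⊕0⊕0⊕0⊕1⊕1⊕1⊕1⊕0⊕1⊕1⊕0⊕0⊕0 = 0
s4: b4⊕b5⊕b6⊕b7⊕b12⊕b13⊕b14⊕b15⊕b20⊕b21⊕b22⊕b23⊕b28⊕b29⊕b30⊕b31 = 0⊕0⊕0⊕0⊕1⊕1⊕1⊕1⊕0⊕0⊕0⊕1⊕0⊕1⊕0⊕0 = 0
s8: b8⊕b9⊕b10⊕b11⊕b12⊕b13⊕b14⊕b15⊕b24⊕b25⊕b26⊕b27⊕b28⊕b29⊕b30⊕b31 = 0⊕0⊕0⊕0⊕1⊕1⊕1⊕1⊕0⊕1⊕1⊕0⊕0⊕1⊕0⊕0 = 1
s16: b16⊕b17⊕b18⊕b19⊕b20⊕b21⊕b22⊕b23⊕b24⊕b25⊕b26⊕b27⊕b28⊕b29⊕b30⊕b31 = 0⊕1⊕1⊕1⊕0⊕0⊕0⊕1⊕0⊕1⊕1⊕0⊕0⊕1⊕0⊕0 = 1
Syndrome (s16...s1) = 11000 → position 24.
Flip bit 24: corrected codeword = 0110000000011110111000111100100
Data bits at positions 3,5,6,7,9,10,11,12,13,14,15,17,18,19,20,21,22,23,24,25,26,27,28,29,30,31: 10000001111111000111100100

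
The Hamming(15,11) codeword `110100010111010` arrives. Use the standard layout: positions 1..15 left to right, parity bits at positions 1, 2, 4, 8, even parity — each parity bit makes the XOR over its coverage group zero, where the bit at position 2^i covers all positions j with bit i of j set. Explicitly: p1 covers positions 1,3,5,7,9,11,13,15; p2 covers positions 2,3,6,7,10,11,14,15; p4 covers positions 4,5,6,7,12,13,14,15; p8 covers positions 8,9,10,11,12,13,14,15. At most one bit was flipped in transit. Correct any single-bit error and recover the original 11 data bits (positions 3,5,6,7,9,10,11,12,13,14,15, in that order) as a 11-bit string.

s1: b1⊕b3⊕b5⊕b7⊕b9⊕b11⊕b13⊕b15 = 1⊕0⊕0⊕0⊕0⊕1⊕0⊕0 = 0
s2: b2⊕b3⊕b6⊕b7⊕b10⊕b11⊕b14⊕b15 = 1⊕0⊕0⊕0⊕1⊕1⊕1⊕0 = 0
s4: b4⊕b5⊕b6⊕b7⊕b12⊕b13⊕b14⊕b15 = 1⊕0⊕0⊕0⊕1⊕0⊕1⊕0 = 1
s8: b8⊕b9⊕b10⊕b11⊕b12⊕b13⊕b14⊕b15 = 1⊕0⊕1⊕1⊕1⊕0⊕1⊕0 = 1
Syndrome (s8...s1) = 1100 → position 12.
Flip bit 12: corrected codeword = 110100010110010
Data bits at positions 3,5,6,7,9,10,11,12,13,14,15: 00000110010

00000110010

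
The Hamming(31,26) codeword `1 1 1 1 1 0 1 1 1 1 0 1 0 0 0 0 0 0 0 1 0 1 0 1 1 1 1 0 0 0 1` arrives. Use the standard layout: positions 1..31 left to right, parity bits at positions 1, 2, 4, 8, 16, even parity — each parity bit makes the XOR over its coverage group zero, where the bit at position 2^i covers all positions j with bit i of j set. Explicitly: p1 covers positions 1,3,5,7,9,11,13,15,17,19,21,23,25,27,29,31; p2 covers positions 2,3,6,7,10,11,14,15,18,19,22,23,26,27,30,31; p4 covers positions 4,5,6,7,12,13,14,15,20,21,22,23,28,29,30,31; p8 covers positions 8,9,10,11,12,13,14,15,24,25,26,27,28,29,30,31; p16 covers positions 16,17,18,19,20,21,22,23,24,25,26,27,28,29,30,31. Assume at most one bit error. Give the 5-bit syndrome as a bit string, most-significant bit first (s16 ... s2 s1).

s1: b1⊕b3⊕b5⊕b7⊕b9⊕b11⊕b13⊕b15⊕b17⊕b19⊕b21⊕b23⊕b25⊕b27⊕b29⊕b31 = 1⊕1⊕1⊕1⊕1⊕0⊕0⊕0⊕0⊕0⊕0⊕0⊕1⊕1⊕0⊕1 = 0
s2: b2⊕b3⊕b6⊕b7⊕b10⊕b11⊕b14⊕b15⊕b18⊕b19⊕b22⊕b23⊕b26⊕b27⊕b30⊕b31 = 1⊕1⊕0⊕1⊕1⊕0⊕0⊕0⊕0⊕0⊕1⊕0⊕1⊕1⊕0⊕1 = 0
s4: b4⊕b5⊕b6⊕b7⊕b12⊕b13⊕b14⊕b15⊕b20⊕b21⊕b22⊕b23⊕b28⊕b29⊕b30⊕b31 = 1⊕1⊕0⊕1⊕1⊕0⊕0⊕0⊕1⊕0⊕1⊕0⊕0⊕0⊕0⊕1 = 1
s8: b8⊕b9⊕b10⊕b11⊕b12⊕b13⊕b14⊕b15⊕b24⊕b25⊕b26⊕b27⊕b28⊕b29⊕b30⊕b31 = 1⊕1⊕1⊕0⊕1⊕0⊕0⊕0⊕1⊕1⊕1⊕1⊕0⊕0⊕0⊕1 = 1
s16: b16⊕b17⊕b18⊕b19⊕b20⊕b21⊕b22⊕b23⊕b24⊕b25⊕b26⊕b27⊕b28⊕b29⊕b30⊕b31 = 0⊕0⊕0⊕0⊕1⊕0⊕1⊕0⊕1⊕1⊕1⊕1⊕0⊕0⊕0⊕1 = 1
Syndrome (s16...s1) = 11100 → position 28.

11100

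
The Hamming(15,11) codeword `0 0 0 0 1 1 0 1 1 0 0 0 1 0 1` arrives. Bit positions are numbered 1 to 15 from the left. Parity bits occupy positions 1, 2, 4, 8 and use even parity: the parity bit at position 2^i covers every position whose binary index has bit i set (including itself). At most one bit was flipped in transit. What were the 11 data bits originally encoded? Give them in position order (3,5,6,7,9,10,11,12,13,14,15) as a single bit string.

s1: b1⊕b3⊕b5⊕b7⊕b9⊕b11⊕b13⊕b15 = 0⊕0⊕1⊕0⊕1⊕0⊕1⊕1 = 0
s2: b2⊕b3⊕b6⊕b7⊕b10⊕b11⊕b14⊕b15 = 0⊕0⊕1⊕0⊕0⊕0⊕0⊕1 = 0
s4: b4⊕b5⊕b6⊕b7⊕b12⊕b13⊕b14⊕b15 = 0⊕1⊕1⊕0⊕0⊕1⊕0⊕1 = 0
s8: b8⊕b9⊕b10⊕b11⊕b12⊕b13⊕b14⊕b15 = 1⊕1⊕0⊕0⊕0⊕1⊕0⊕1 = 0
Syndrome (s8...s1) = 0000 → position 0 (no error).
No correction needed.
Data bits at positions 3,5,6,7,9,10,11,12,13,14,15: 01101000101

01101000101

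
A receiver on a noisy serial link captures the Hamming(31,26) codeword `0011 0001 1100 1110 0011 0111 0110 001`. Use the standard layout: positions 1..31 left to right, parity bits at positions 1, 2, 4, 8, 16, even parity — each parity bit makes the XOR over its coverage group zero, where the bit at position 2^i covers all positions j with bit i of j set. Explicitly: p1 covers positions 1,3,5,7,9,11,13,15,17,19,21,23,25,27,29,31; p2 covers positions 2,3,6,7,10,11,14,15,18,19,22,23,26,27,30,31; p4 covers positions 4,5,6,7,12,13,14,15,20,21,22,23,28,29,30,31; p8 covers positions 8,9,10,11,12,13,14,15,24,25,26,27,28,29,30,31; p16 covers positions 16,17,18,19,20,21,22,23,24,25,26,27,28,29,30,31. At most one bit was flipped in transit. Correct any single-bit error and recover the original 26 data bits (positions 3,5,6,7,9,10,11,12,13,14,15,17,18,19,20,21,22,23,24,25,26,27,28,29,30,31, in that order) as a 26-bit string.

s1: b1⊕b3⊕b5⊕b7⊕b9⊕b11⊕b13⊕b15⊕b17⊕b19⊕b21⊕b23⊕b25⊕b27⊕b29⊕b31 = 0⊕1⊕0⊕0⊕1⊕0⊕1⊕1⊕0⊕1⊕0⊕1⊕0⊕1⊕0⊕1 = 0
s2: b2⊕b3⊕b6⊕b7⊕b10⊕b11⊕b14⊕b15⊕b18⊕b19⊕b22⊕b23⊕b26⊕b27⊕b30⊕b31 = 0⊕1⊕0⊕0⊕1⊕0⊕1⊕1⊕0⊕1⊕1⊕1⊕1⊕1⊕0⊕1 = 0
s4: b4⊕b5⊕b6⊕b7⊕b12⊕b13⊕b14⊕b15⊕b20⊕b21⊕b22⊕b23⊕b28⊕b29⊕b30⊕b31 = 1⊕0⊕0⊕0⊕0⊕1⊕1⊕1⊕1⊕0⊕1⊕1⊕0⊕0⊕0⊕1 = 0
s8: b8⊕b9⊕b10⊕b11⊕b12⊕b13⊕b14⊕b15⊕b24⊕b25⊕b26⊕b27⊕b28⊕b29⊕b30⊕b31 = 1⊕1⊕1⊕0⊕0⊕1⊕1⊕1⊕1⊕0⊕1⊕1⊕0⊕0⊕0⊕1 = 0
s16: b16⊕b17⊕b18⊕b19⊕b20⊕b21⊕b22⊕b23⊕b24⊕b25⊕b26⊕b27⊕b28⊕b29⊕b30⊕b31 = 0⊕0⊕0⊕1⊕1⊕0⊕1⊕1⊕1⊕0⊕1⊕1⊕0⊕0⊕0⊕1 = 0
Syndrome (s16...s1) = 00000 → position 0 (no error).
No correction needed.
Data bits at positions 3,5,6,7,9,10,11,12,13,14,15,17,18,19,20,21,22,23,24,25,26,27,28,29,30,31: 10001100111001101110110001

10001100111001101110110001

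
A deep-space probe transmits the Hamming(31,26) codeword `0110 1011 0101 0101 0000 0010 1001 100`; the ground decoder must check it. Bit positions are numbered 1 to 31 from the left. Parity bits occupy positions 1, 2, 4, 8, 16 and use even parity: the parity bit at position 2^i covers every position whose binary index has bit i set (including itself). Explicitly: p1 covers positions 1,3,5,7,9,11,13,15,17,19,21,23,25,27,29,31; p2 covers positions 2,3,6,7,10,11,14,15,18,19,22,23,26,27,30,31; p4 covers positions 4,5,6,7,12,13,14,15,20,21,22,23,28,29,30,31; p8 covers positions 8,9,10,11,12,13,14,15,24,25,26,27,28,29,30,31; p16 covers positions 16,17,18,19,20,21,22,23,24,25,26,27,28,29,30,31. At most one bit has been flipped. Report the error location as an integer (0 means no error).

s1: b1⊕b3⊕b5⊕b7⊕b9⊕b11⊕b13⊕b15⊕b17⊕b19⊕b21⊕b23⊕b25⊕b27⊕b29⊕b31 = 0⊕1⊕1⊕1⊕0⊕0⊕0⊕0⊕0⊕0⊕0⊕1⊕1⊕0⊕1⊕0 = 0
s2: b2⊕b3⊕b6⊕b7⊕b10⊕b11⊕b14⊕b15⊕b18⊕b19⊕b22⊕b23⊕b26⊕b27⊕b30⊕b31 = 1⊕1⊕0⊕1⊕1⊕0⊕1⊕0⊕0⊕0⊕0⊕1⊕0⊕0⊕0⊕0 = 0
s4: b4⊕b5⊕b6⊕b7⊕b12⊕b13⊕b14⊕b15⊕b20⊕b21⊕b22⊕b23⊕b28⊕b29⊕b30⊕b31 = 0⊕1⊕0⊕1⊕1⊕0⊕1⊕0⊕0⊕0⊕0⊕1⊕1⊕1⊕0⊕0 = 1
s8: b8⊕b9⊕b10⊕b11⊕b12⊕b13⊕b14⊕b15⊕b24⊕b25⊕b26⊕b27⊕b28⊕b29⊕b30⊕b31 = 1⊕0⊕1⊕0⊕1⊕0⊕1⊕0⊕0⊕1⊕0⊕0⊕1⊕1⊕0⊕0 = 1
s16: b16⊕b17⊕b18⊕b19⊕b20⊕b21⊕b22⊕b23⊕b24⊕b25⊕b26⊕b27⊕b28⊕b29⊕b30⊕b31 = 1⊕0⊕0⊕0⊕0⊕0⊕0⊕1⊕0⊕1⊕0⊕0⊕1⊕1⊕0⊕0 = 1
Syndrome (s16...s1) = 11100 → position 28.

28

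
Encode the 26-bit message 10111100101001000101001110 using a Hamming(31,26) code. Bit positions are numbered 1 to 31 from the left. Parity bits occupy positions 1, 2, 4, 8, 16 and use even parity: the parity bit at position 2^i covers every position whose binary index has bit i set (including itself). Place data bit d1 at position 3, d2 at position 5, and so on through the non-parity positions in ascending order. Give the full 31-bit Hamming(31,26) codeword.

Place data bits at non-power-of-two positions: b3=1, b5=0, b6=1, b7=1, b9=1, b10=1, b11=0, b12=0, b13=1, b14=0, b15=1, b17=0, b18=0, b19=1, b20=0, b21=0, b22=0, b23=1, b24=0, b25=1, b26=0, b27=0, b28=1, b29=1, b30=1, b31=0.
p1 = XOR of data positions {3,5,7,9,11,13,15,17,19,21,23,25,27,29,31} = 1⊕0⊕1⊕1⊕0⊕1⊕1⊕0⊕1⊕0⊕1⊕1⊕0⊕1⊕0 = 1
p2 = XOR of data positions {3,6,7,10,11,14,15,18,19,22,23,26,27,30,31} = 1⊕1⊕1⊕1⊕0⊕0⊕1⊕0⊕1⊕0⊕1⊕0⊕0⊕1⊕0 = 0
p4 = XOR of data positions {5,6,7,12,13,14,15,20,21,22,23,28,29,30,31} = 0⊕1⊕1⊕0⊕1⊕0⊕1⊕0⊕0⊕0⊕1⊕1⊕1⊕1⊕0 = 0
p8 = XOR of data positions {9,10,11,12,13,14,15,24,25,26,27,28,29,30,31} = 1⊕1⊕0⊕0⊕1⊕0⊕1⊕0⊕1⊕0⊕0⊕1⊕1⊕1⊕0 = 0
p16 = XOR of data positions {17,18,19,20,21,22,23,24,25,26,27,28,29,30,31} = 0⊕0⊕1⊕0⊕0⊕0⊕1⊕0⊕1⊕0⊕0⊕1⊕1⊕1⊕0 = 0
Codeword b1..b31 = 1010011011001010001000101001110

1010011011001010001000101001110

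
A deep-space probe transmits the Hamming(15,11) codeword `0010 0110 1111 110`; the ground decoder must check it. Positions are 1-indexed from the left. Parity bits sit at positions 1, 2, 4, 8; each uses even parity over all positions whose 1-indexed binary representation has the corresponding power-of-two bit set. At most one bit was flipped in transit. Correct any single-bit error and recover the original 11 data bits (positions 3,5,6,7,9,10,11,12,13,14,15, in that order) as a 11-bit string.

s1: b1⊕b3⊕b5⊕b7⊕b9⊕b11⊕b13⊕b15 = 0⊕1⊕0⊕1⊕1⊕1⊕1⊕0 = 1
s2: b2⊕b3⊕b6⊕b7⊕b10⊕b11⊕b14⊕b15 = 0⊕1⊕1⊕1⊕1⊕1⊕1⊕0 = 0
s4: b4⊕b5⊕b6⊕b7⊕b12⊕b13⊕b14⊕b15 = 0⊕0⊕1⊕1⊕1⊕1⊕1⊕0 = 1
s8: b8⊕b9⊕b10⊕b11⊕b12⊕b13⊕b14⊕b15 = 0⊕1⊕1⊕1⊕1⊕1⊕1⊕0 = 0
Syndrome (s8...s1) = 0101 → position 5.
Flip bit 5: corrected codeword = 001011101111110
Data bits at positions 3,5,6,7,9,10,11,12,13,14,15: 11111111110

11111111110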